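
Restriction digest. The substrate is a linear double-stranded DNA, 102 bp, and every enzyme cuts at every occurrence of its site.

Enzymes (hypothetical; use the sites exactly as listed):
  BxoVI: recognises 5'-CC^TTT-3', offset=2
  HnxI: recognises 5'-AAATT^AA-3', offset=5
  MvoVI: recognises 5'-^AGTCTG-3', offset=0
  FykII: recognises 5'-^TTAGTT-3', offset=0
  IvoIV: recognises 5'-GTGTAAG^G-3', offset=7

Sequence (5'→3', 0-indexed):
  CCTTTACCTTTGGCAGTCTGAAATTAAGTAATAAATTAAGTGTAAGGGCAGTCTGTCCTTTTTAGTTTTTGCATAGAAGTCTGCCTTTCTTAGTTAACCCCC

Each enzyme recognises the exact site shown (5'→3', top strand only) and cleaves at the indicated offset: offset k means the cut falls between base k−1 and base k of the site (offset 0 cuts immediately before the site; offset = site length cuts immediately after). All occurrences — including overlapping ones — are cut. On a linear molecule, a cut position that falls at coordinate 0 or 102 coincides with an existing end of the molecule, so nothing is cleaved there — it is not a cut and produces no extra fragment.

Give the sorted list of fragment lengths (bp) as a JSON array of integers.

[2,3,3,4,6,6,8,9,9,11,12,13,16]

Scan for sites:
  BxoVI CCTTT/2: at [0, 6, 56, 83] ⇒ [2, 8, 58, 85]
  HnxI AAATTAA/5: at [20, 32] ⇒ [25, 37]
  MvoVI AGTCTG/0: at [14, 49, 77] ⇒ [14, 49, 77]
  FykII TTAGTT/0: at [61, 89] ⇒ [61, 89]
  IvoIV GTGTAAGG/7: at [39] ⇒ [46]

Pooled cuts: [2, 8, 14, 25, 37, 46, 49, 58, 61, 77, 85, 89]

Fragment lengths:
  [0,2): 2 bp
  [2,8): 6 bp
  [8,14): 6 bp
  [14,25): 11 bp
  [25,37): 12 bp
  [37,46): 9 bp
  [46,49): 3 bp
  [49,58): 9 bp
  [58,61): 3 bp
  [61,77): 16 bp
  [77,85): 8 bp
  [85,89): 4 bp
  [89,102): 13 bp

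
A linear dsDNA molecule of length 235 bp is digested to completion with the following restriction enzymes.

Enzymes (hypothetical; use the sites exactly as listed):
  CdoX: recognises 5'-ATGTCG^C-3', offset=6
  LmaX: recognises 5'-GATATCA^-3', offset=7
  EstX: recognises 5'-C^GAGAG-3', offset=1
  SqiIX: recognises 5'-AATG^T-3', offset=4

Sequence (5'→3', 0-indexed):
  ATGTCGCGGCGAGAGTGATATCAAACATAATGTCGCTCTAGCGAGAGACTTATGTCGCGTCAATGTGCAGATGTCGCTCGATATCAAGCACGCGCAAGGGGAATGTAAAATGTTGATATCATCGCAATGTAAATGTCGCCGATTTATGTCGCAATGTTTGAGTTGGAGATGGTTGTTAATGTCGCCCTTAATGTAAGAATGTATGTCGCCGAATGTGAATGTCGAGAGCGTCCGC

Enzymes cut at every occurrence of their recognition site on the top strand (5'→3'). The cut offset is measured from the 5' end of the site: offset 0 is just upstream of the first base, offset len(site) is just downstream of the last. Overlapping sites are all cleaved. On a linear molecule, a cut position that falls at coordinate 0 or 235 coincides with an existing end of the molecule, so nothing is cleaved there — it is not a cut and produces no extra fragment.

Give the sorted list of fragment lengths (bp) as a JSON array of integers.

[2,3,3,3,4,5,6,6,6,7,7,7,7,8,8,8,9,9,9,10,11,12,13,13,15,19,25]

Per-enzyme occurrences:
  CdoX (ATGTCGC, off=6): starts [0, 29, 51, 70, 132, 145, 178, 202] → cuts [6, 35, 57, 76, 138, 151, 184, 208]
  LmaX (GATATCA, off=7): starts [16, 79, 114] → cuts [23, 86, 121]
  EstX (CGAGAG, off=1): starts [9, 41, 222] → cuts [10, 42, 223]
  SqiIX (AATGT, off=4): starts [28, 61, 101, 108, 125, 131, 152, 177, 189, 197, 211, 217] → cuts [32, 65, 105, 112, 129, 135, 156, 181, 193, 201, 215, 221]

All cut coordinates (distinct, sorted): [6, 10, 23, 32, 35, 42, 57, 65, 76, 86, 105, 112, 121, 129, 135, 138, 151, 156, 181, 184, 193, 201, 208, 215, 221, 223]

Fragments:
  [0,6): 6 bp
  [6,10): 4 bp
  [10,23): 13 bp
  [23,32): 9 bp
  [32,35): 3 bp
  [35,42): 7 bp
  [42,57): 15 bp
  [57,65): 8 bp
  [65,76): 11 bp
  [76,86): 10 bp
  [86,105): 19 bp
  [105,112): 7 bp
  [112,121): 9 bp
  [121,129): 8 bp
  [129,135): 6 bp
  [135,138): 3 bp
  [138,151): 13 bp
  [151,156): 5 bp
  [156,181): 25 bp
  [181,184): 3 bp
  [184,193): 9 bp
  [193,201): 8 bp
  [201,208): 7 bp
  [208,215): 7 bp
  [215,221): 6 bp
  [221,223): 2 bp
  [223,235): 12 bp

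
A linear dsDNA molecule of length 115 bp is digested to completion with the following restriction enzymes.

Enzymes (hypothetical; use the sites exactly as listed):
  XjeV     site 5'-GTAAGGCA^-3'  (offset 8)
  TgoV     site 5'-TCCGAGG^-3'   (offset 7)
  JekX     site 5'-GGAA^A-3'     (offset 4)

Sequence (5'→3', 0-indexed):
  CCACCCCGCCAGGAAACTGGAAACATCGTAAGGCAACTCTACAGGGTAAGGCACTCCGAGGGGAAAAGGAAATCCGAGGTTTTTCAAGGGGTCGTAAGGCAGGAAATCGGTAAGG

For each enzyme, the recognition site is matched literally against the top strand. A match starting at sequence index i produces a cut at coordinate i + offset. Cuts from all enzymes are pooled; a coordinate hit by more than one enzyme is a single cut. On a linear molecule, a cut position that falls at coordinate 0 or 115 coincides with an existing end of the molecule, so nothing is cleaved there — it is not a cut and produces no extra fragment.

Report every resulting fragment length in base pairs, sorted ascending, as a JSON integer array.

[4,4,6,7,8,8,10,13,15,18,22]

Site scan:
  XjeV GTAAGGCA/8: at [27, 45, 93] ⇒ [35, 53, 101]
  TgoV TCCGAGG/7: at [54, 72] ⇒ [61, 79]
  JekX GGAAA/4: at [11, 18, 61, 67, 101] ⇒ [15, 22, 65, 71, 105]

All cut coordinates (distinct, sorted): [15, 22, 35, 53, 61, 65, 71, 79, 101, 105]

Fragment lengths:
  [0,15): 15 bp
  [15,22): 7 bp
  [22,35): 13 bp
  [35,53): 18 bp
  [53,61): 8 bp
  [61,65): 4 bp
  [65,71): 6 bp
  [71,79): 8 bp
  [79,101): 22 bp
  [101,105): 4 bp
  [105,115): 10 bp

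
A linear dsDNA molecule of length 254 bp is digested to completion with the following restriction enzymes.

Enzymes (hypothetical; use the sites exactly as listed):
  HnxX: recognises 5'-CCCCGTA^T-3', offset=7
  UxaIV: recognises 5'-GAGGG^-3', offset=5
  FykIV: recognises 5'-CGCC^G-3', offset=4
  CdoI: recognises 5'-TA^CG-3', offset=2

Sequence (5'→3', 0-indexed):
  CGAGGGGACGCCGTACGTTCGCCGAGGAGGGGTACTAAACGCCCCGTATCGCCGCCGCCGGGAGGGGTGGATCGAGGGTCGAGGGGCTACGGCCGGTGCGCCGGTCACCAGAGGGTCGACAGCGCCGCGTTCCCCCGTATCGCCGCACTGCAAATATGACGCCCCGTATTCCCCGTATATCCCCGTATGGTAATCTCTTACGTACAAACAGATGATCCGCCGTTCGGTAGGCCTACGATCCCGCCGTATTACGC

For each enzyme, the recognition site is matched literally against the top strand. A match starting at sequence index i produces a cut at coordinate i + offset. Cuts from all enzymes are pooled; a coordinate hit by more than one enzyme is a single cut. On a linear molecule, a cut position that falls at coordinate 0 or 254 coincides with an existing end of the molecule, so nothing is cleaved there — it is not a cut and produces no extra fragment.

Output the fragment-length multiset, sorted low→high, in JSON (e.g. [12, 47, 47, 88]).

[3,3,3,3,4,5,5,6,6,6,7,7,8,8,9,10,10,11,12,13,13,13,13,14,17,21,24]

Site scan:
  HnxX CCCCGTAT/7: at [41, 132, 161, 170, 180] ⇒ [48, 139, 168, 177, 187]
  UxaIV GAGGG/5: at [1, 26, 61, 73, 80, 110] ⇒ [6, 31, 66, 78, 85, 115]
  FykIV CGCCG/4: at [8, 19, 49, 52, 55, 98, 122, 140, 217, 241] ⇒ [12, 23, 53, 56, 59, 102, 126, 144, 221, 245]
  CdoI TACG/2: at [13, 87, 198, 233, 249] ⇒ [15, 89, 200, 235, 251]

All cut coordinates (distinct, sorted): [6, 12, 15, 23, 31, 48, 53, 56, 59, 66, 78, 85, 89, 102, 115, 126, 139, 144, 168, 177, 187, 200, 221, 235, 245, 251]

Fragment lengths:
  [0,6): 6 bp
  [6,12): 6 bp
  [12,15): 3 bp
  [15,23): 8 bp
  [23,31): 8 bp
  [31,48): 17 bp
  [48,53): 5 bp
  [53,56): 3 bp
  [56,59): 3 bp
  [59,66): 7 bp
  [66,78): 12 bp
  [78,85): 7 bp
  [85,89): 4 bp
  [89,102): 13 bp
  [102,115): 13 bp
  [115,126): 11 bp
  [126,139): 13 bp
  [139,144): 5 bp
  [144,168): 24 bp
  [168,177): 9 bp
  [177,187): 10 bp
  [187,200): 13 bp
  [200,221): 21 bp
  [221,235): 14 bp
  [235,245): 10 bp
  [245,251): 6 bp
  [251,254): 3 bp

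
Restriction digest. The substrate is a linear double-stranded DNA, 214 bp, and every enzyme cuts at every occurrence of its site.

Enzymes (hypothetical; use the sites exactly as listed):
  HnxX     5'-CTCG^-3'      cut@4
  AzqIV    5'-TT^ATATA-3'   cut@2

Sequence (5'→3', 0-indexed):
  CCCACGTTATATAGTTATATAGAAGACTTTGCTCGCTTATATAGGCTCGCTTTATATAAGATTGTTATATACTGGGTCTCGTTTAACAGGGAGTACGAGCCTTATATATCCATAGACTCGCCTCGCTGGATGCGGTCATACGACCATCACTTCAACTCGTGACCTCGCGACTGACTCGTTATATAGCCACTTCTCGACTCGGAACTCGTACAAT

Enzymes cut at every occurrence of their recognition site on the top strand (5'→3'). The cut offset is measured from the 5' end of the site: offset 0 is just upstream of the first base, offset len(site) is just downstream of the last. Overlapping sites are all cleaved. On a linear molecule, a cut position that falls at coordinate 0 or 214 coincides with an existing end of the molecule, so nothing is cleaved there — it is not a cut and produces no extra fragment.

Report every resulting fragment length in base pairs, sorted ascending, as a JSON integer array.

[2,3,4,5,5,6,7,8,8,8,11,11,13,15,16,17,19,22,34]

Site scan:
  HnxX (CTCG, off=4): starts [31, 45, 77, 116, 121, 155, 163, 174, 192, 197, 204] → cuts [35, 49, 81, 120, 125, 159, 167, 178, 196, 201, 208]
  AzqIV (TTATATA, off=2): starts [6, 14, 36, 51, 64, 101, 178] → cuts [8, 16, 38, 53, 66, 103, 180]

All cut coordinates (distinct, sorted): [8, 16, 35, 38, 49, 53, 66, 81, 103, 120, 125, 159, 167, 178, 180, 196, 201, 208]

Fragments:
  [0,8): 8 bp
  [8,16): 8 bp
  [16,35): 19 bp
  [35,38): 3 bp
  [38,49): 11 bp
  [49,53): 4 bp
  [53,66): 13 bp
  [66,81): 15 bp
  [81,103): 22 bp
  [103,120): 17 bp
  [120,125): 5 bp
  [125,159): 34 bp
  [159,167): 8 bp
  [167,178): 11 bp
  [178,180): 2 bp
  [180,196): 16 bp
  [196,201): 5 bp
  [201,208): 7 bp
  [208,214): 6 bp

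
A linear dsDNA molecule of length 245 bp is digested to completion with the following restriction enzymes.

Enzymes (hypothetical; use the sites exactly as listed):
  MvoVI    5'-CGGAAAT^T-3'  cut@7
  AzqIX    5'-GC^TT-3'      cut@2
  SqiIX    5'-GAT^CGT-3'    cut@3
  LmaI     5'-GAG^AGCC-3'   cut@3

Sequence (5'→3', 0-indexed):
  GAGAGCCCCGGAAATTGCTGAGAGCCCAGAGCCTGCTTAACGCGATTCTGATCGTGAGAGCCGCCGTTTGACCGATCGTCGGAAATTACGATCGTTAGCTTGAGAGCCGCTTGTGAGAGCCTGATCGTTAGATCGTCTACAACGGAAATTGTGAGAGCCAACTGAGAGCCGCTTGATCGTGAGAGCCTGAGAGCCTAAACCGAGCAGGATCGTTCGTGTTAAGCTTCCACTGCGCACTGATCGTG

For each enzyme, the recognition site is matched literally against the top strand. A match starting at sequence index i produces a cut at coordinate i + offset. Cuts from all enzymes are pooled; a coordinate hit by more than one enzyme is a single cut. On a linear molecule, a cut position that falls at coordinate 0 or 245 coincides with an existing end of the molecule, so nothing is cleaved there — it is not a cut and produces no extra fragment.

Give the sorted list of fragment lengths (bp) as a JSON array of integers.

Per-enzyme occurrences:
  MvoVI (CGGAAATT, off=7): starts [8, 79, 142] → cuts [15, 86, 149]
  AzqIX (GCTT, off=2): starts [34, 97, 108, 170, 222] → cuts [36, 99, 110, 172, 224]
  SqiIX (GATCGT, off=3): starts [49, 73, 89, 122, 130, 174, 207, 238] → cuts [52, 76, 92, 125, 133, 177, 210, 241]
  LmaI (GAGAGCC, off=3): starts [0, 19, 55, 101, 114, 152, 163, 180, 188] → cuts [3, 22, 58, 104, 117, 155, 166, 183, 191]

All cut coordinates (distinct, sorted): [3, 15, 22, 36, 52, 58, 76, 86, 92, 99, 104, 110, 117, 125, 133, 149, 155, 166, 172, 177, 183, 191, 210, 224, 241]

Fragments:
  [0,3): 3 bp
  [3,15): 12 bp
  [15,22): 7 bp
  [22,36): 14 bp
  [36,52): 16 bp
  [52,58): 6 bp
  [58,76): 18 bp
  [76,86): 10 bp
  [86,92): 6 bp
  [92,99): 7 bp
  [99,104): 5 bp
  [104,110): 6 bp
  [110,117): 7 bp
  [117,125): 8 bp
  [125,133): 8 bp
  [133,149): 16 bp
  [149,155): 6 bp
  [155,166): 11 bp
  [166,172): 6 bp
  [172,177): 5 bp
  [177,183): 6 bp
  [183,191): 8 bp
  [191,210): 19 bp
  [210,224): 14 bp
  [224,241): 17 bp
  [241,245): 4 bp

[3,4,5,5,6,6,6,6,6,6,7,7,7,8,8,8,10,11,12,14,14,16,16,17,18,19]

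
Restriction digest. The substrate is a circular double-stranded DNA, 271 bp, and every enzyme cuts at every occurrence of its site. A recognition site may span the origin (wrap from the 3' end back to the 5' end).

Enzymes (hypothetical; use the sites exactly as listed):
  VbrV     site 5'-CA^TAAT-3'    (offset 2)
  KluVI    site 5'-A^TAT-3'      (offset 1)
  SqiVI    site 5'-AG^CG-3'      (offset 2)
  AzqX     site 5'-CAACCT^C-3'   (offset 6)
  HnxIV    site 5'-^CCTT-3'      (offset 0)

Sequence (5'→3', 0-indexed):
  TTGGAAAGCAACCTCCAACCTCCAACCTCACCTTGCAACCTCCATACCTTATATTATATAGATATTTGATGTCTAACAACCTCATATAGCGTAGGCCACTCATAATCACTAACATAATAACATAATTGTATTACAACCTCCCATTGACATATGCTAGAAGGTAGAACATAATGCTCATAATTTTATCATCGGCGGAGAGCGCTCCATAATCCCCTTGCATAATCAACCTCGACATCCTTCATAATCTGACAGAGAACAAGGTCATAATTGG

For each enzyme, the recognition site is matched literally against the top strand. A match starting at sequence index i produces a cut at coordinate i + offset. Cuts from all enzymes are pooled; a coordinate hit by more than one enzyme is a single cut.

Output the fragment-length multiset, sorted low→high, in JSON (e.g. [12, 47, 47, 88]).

Scan for sites:
  VbrV CATAAT/2: at [100, 112, 120, 166, 175, 204, 217, 239, 262] ⇒ [102, 114, 122, 168, 177, 206, 219, 241, 264]
  KluVI ATAT/1: at [50, 55, 61, 83, 148] ⇒ [51, 56, 62, 84, 149]
  SqiVI AGCG/2: at [87, 197] ⇒ [89, 199]
  AzqX CAACCTC/6: at [8, 15, 22, 35, 76, 133, 223] ⇒ [14, 21, 28, 41, 82, 139, 229]
  HnxIV CCTT/0: at [30, 46, 212, 235] ⇒ [30, 46, 212, 235]

All cut coordinates (distinct, sorted): [14, 21, 28, 30, 41, 46, 51, 56, 62, 82, 84, 89, 102, 114, 122, 139, 149, 168, 177, 199, 206, 212, 219, 229, 235, 241, 264]

Fragments:
  14→21: 7 bp
  21→28: 7 bp
  28→30: 2 bp
  30→41: 11 bp
  41→46: 5 bp
  46→51: 5 bp
  51→56: 5 bp
  56→62: 6 bp
  62→82: 20 bp
  82→84: 2 bp
  84→89: 5 bp
  89→102: 13 bp
  102→114: 12 bp
  114→122: 8 bp
  122→139: 17 bp
  139→149: 10 bp
  149→168: 19 bp
  168→177: 9 bp
  177→199: 22 bp
  199→206: 7 bp
  206→212: 6 bp
  212→219: 7 bp
  219→229: 10 bp
  229→235: 6 bp
  235→241: 6 bp
  241→264: 23 bp
  264→14 (wrap): 271-264+14 = 21 bp

[2,2,5,5,5,5,6,6,6,6,7,7,7,7,8,9,10,10,11,12,13,17,19,20,21,22,23]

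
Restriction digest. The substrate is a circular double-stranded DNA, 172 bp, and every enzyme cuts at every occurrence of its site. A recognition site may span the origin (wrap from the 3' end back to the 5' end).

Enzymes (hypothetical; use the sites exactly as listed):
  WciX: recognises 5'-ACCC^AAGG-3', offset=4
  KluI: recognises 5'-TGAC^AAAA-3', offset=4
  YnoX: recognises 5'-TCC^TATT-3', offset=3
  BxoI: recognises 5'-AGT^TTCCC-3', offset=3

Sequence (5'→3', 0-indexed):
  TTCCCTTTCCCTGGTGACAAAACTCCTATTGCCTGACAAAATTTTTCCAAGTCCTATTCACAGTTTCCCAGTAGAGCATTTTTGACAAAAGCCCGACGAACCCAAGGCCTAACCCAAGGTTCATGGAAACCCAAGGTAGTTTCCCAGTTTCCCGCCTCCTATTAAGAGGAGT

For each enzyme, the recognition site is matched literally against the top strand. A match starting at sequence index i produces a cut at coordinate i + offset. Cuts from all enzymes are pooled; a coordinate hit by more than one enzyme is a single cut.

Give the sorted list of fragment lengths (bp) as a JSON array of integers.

Site scan:
  WciX (ACCCAAGG, off=4): starts [99, 111, 128] → cuts [103, 115, 132]
  KluI (TGACAAAA, off=4): starts [14, 33, 82] → cuts [18, 37, 86]
  YnoX (TCCTATT, off=3): starts [23, 51, 156] → cuts [26, 54, 159]
  BxoI (AGTTTCCC, off=3): starts [61, 137, 145, 169] → cuts [0, 64, 140, 148]

Pooled cuts: [0, 18, 26, 37, 54, 64, 86, 103, 115, 132, 140, 148, 159]

Fragment lengths:
  0→18: 18 bp
  18→26: 8 bp
  26→37: 11 bp
  37→54: 17 bp
  54→64: 10 bp
  64→86: 22 bp
  86→103: 17 bp
  103→115: 12 bp
  115→132: 17 bp
  132→140: 8 bp
  140→148: 8 bp
  148→159: 11 bp
  159→0 (wrap): 172-159+0 = 13 bp

[8,8,8,10,11,11,12,13,17,17,17,18,22]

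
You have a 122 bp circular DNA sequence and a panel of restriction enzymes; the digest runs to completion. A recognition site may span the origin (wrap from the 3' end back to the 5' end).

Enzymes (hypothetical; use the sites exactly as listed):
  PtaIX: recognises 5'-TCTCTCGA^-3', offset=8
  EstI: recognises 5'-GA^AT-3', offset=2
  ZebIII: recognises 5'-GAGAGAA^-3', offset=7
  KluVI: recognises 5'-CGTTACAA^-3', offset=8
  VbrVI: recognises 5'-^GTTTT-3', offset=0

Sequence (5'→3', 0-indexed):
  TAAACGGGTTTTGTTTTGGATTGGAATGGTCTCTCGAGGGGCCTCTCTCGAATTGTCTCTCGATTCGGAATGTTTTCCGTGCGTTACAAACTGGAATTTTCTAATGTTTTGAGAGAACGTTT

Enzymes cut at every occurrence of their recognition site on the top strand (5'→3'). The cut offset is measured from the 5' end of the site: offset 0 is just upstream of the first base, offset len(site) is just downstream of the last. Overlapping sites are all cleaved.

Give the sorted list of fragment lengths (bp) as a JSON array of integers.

Site scan:
  PtaIX (TCTCTCGA, off=8): starts [29, 43, 55] → cuts [37, 51, 63]
  EstI (GAAT, off=2): starts [23, 49, 67, 93] → cuts [25, 51, 69, 95]
  ZebIII (GAGAGAA, off=7): starts [110] → cuts [117]
  KluVI (CGTTACAA, off=8): starts [81] → cuts [89]
  VbrVI (GTTTT, off=0): starts [7, 12, 71, 105, 118] → cuts [7, 12, 71, 105, 118]

All cut coordinates (distinct, sorted): [7, 12, 25, 37, 51, 63, 69, 71, 89, 95, 105, 117, 118]

Fragments:
  7→12: 5 bp
  12→25: 13 bp
  25→37: 12 bp
  37→51: 14 bp
  51→63: 12 bp
  63→69: 6 bp
  69→71: 2 bp
  71→89: 18 bp
  89→95: 6 bp
  95→105: 10 bp
  105→117: 12 bp
  117→118: 1 bp
  118→7 (wrap): 122-118+7 = 11 bp

[1,2,5,6,6,10,11,12,12,12,13,14,18]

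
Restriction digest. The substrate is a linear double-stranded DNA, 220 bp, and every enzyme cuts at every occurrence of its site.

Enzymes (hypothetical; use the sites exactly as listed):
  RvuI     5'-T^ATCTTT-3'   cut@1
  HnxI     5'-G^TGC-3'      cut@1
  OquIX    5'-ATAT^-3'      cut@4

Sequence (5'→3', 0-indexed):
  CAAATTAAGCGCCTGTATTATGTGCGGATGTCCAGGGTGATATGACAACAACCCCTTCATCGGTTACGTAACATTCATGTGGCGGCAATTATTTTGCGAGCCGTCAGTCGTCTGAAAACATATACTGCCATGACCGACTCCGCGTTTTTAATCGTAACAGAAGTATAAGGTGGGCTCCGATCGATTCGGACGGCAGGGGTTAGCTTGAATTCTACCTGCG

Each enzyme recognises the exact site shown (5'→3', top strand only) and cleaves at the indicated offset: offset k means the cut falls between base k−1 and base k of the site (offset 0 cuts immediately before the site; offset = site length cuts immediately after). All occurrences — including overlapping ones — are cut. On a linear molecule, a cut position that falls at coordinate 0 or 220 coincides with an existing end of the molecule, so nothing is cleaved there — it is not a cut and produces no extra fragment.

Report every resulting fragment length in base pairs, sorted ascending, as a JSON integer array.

[21,22,80,97]

Scan for sites:
  RvuI (TATCTTT, off=1): no sites
  HnxI GTGC/1: at [21] ⇒ [22]
  OquIX ATAT/4: at [39, 119] ⇒ [43, 123]

All cut coordinates (distinct, sorted): [22, 43, 123]

Fragment lengths:
  [0,22): 22 bp
  [22,43): 21 bp
  [43,123): 80 bp
  [123,220): 97 bp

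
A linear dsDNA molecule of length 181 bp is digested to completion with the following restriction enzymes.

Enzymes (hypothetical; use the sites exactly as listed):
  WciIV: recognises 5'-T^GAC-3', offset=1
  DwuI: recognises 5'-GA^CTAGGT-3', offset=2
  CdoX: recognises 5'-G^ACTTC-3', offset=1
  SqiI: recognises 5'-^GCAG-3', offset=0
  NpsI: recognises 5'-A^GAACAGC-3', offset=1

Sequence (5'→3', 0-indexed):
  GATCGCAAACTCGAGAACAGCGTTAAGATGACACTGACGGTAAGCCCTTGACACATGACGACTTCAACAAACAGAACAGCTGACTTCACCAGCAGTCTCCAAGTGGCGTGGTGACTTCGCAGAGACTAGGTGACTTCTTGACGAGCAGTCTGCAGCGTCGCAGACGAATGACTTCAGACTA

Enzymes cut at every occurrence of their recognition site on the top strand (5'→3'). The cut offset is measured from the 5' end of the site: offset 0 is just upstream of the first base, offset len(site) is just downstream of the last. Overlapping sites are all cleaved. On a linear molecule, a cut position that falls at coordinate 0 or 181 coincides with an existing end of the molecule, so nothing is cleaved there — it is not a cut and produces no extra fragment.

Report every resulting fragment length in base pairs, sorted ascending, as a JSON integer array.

Site scan:
  WciIV (TGAC, off=1): starts [28, 34, 48, 55, 80, 111, 130, 138, 168] → cuts [29, 35, 49, 56, 81, 112, 131, 139, 169]
  DwuI (GACTAGGT, off=2): starts [123] → cuts [125]
  CdoX (GACTTC, off=1): starts [59, 81, 112, 131, 169] → cuts [60, 82, 113, 132, 170]
  SqiI (GCAG, off=0): starts [91, 118, 144, 151, 159] → cuts [91, 118, 144, 151, 159]
  NpsI (AGAACAGC, off=1): starts [13, 72] → cuts [14, 73]

All cut coordinates (distinct, sorted): [14, 29, 35, 49, 56, 60, 73, 81, 82, 91, 112, 113, 118, 125, 131, 132, 139, 144, 151, 159, 169, 170]

Fragment lengths:
  [0,14): 14 bp
  [14,29): 15 bp
  [29,35): 6 bp
  [35,49): 14 bp
  [49,56): 7 bp
  [56,60): 4 bp
  [60,73): 13 bp
  [73,81): 8 bp
  [81,82): 1 bp
  [82,91): 9 bp
  [91,112): 21 bp
  [112,113): 1 bp
  [113,118): 5 bp
  [118,125): 7 bp
  [125,131): 6 bp
  [131,132): 1 bp
  [132,139): 7 bp
  [139,144): 5 bp
  [144,151): 7 bp
  [151,159): 8 bp
  [159,169): 10 bp
  [169,170): 1 bp
  [170,181): 11 bp

[1,1,1,1,4,5,5,6,6,7,7,7,7,8,8,9,10,11,13,14,14,15,21]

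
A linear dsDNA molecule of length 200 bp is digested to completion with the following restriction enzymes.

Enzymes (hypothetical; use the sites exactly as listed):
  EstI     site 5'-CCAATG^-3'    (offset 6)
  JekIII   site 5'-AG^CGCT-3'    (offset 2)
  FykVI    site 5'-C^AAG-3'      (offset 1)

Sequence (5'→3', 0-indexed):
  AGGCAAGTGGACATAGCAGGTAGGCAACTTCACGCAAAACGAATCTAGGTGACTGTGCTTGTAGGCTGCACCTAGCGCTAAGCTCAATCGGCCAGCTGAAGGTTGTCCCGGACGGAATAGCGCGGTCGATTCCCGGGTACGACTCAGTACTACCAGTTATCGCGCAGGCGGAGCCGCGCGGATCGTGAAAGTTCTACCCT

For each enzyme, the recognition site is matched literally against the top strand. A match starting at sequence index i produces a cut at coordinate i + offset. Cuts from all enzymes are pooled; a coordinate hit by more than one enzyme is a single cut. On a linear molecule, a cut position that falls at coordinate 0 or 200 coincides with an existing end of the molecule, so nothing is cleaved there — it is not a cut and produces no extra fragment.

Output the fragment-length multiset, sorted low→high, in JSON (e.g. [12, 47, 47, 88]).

[4,71,125]

Site scan:
  EstI (CCAATG, off=6): no sites
  JekIII AGCGCT/2: at [73] ⇒ [75]
  FykVI CAAG/1: at [3] ⇒ [4]

Pooled cuts: [4, 75]

Fragments:
  [0,4): 4 bp
  [4,75): 71 bp
  [75,200): 125 bp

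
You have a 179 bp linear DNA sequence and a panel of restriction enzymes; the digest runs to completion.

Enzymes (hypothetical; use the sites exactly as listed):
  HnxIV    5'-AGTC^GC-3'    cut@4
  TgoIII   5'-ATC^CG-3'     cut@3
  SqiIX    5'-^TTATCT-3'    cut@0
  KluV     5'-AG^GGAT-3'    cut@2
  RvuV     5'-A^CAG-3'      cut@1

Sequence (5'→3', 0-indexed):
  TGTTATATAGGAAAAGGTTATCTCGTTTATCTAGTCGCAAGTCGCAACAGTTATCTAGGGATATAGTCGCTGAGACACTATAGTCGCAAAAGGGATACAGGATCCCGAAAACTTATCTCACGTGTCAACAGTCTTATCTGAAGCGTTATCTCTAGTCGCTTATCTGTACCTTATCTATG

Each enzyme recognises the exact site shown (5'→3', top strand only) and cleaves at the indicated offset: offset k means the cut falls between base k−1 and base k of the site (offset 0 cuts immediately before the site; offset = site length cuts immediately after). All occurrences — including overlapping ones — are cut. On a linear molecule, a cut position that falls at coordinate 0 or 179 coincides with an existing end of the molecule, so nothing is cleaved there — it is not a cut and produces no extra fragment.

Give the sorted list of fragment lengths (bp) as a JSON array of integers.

Scan for sites:
  HnxIV AGTCGC/4: at [32, 39, 64, 81, 153] ⇒ [36, 43, 68, 85, 157]
  TgoIII (ATCCG, off=3): no sites
  SqiIX TTATCT/0: at [17, 26, 50, 112, 133, 145, 159, 170] ⇒ [17, 26, 50, 112, 133, 145, 159, 170]
  KluV AGGGAT/2: at [56, 90] ⇒ [58, 92]
  RvuV ACAG/1: at [46, 96, 127] ⇒ [47, 97, 128]

Pooled cuts: [17, 26, 36, 43, 47, 50, 58, 68, 85, 92, 97, 112, 128, 133, 145, 157, 159, 170]

Fragments:
  [0,17): 17 bp
  [17,26): 9 bp
  [26,36): 10 bp
  [36,43): 7 bp
  [43,47): 4 bp
  [47,50): 3 bp
  [50,58): 8 bp
  [58,68): 10 bp
  [68,85): 17 bp
  [85,92): 7 bp
  [92,97): 5 bp
  [97,112): 15 bp
  [112,128): 16 bp
  [128,133): 5 bp
  [133,145): 12 bp
  [145,157): 12 bp
  [157,159): 2 bp
  [159,170): 11 bp
  [170,179): 9 bp

[2,3,4,5,5,7,7,8,9,9,10,10,11,12,12,15,16,17,17]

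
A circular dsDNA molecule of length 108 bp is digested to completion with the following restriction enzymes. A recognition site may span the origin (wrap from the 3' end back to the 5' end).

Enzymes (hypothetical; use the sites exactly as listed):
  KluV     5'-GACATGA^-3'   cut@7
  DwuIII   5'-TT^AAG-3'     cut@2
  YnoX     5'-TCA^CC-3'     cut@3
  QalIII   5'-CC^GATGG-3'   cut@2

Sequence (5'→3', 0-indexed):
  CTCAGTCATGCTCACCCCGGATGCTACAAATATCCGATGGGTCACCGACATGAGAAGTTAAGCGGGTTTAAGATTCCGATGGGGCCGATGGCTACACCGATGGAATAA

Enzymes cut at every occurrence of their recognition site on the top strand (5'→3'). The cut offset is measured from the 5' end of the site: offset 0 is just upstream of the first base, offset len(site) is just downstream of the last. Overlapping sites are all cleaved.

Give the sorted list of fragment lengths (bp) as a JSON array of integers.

Scan for sites:
  KluV (GACATGA, off=7): starts [46] → cuts [53]
  DwuIII (TTAAG, off=2): starts [57, 67] → cuts [59, 69]
  YnoX (TCACC, off=3): starts [11, 41] → cuts [14, 44]
  QalIII (CCGATGG, off=2): starts [33, 75, 84, 96] → cuts [35, 77, 86, 98]

All cut coordinates (distinct, sorted): [14, 35, 44, 53, 59, 69, 77, 86, 98]

Fragments:
  14→35: 21 bp
  35→44: 9 bp
  44→53: 9 bp
  53→59: 6 bp
  59→69: 10 bp
  69→77: 8 bp
  77→86: 9 bp
  86→98: 12 bp
  98→14 (wrap): 108-98+14 = 24 bp

[6,8,9,9,9,10,12,21,24]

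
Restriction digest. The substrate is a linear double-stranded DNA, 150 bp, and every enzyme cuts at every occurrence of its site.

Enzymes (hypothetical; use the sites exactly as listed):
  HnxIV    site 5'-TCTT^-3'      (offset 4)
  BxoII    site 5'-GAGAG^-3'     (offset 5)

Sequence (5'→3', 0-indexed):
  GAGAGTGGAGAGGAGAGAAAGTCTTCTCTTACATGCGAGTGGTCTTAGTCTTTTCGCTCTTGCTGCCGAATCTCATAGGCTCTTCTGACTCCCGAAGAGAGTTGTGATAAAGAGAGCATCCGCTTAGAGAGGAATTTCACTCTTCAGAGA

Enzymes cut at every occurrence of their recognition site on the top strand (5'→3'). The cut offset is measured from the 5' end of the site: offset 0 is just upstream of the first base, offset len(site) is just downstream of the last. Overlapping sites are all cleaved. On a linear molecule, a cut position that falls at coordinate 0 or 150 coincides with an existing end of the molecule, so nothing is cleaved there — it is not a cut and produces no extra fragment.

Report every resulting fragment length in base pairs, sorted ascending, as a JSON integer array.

Site scan:
  HnxIV (TCTT, off=4): starts [21, 26, 42, 48, 57, 80, 140] → cuts [25, 30, 46, 52, 61, 84, 144]
  BxoII (GAGAG, off=5): starts [0, 7, 12, 96, 111, 126] → cuts [5, 12, 17, 101, 116, 131]

All cut coordinates (distinct, sorted): [5, 12, 17, 25, 30, 46, 52, 61, 84, 101, 116, 131, 144]

Fragments:
  [0,5): 5 bp
  [5,12): 7 bp
  [12,17): 5 bp
  [17,25): 8 bp
  [25,30): 5 bp
  [30,46): 16 bp
  [46,52): 6 bp
  [52,61): 9 bp
  [61,84): 23 bp
  [84,101): 17 bp
  [101,116): 15 bp
  [116,131): 15 bp
  [131,144): 13 bp
  [144,150): 6 bp

[5,5,5,6,6,7,8,9,13,15,15,16,17,23]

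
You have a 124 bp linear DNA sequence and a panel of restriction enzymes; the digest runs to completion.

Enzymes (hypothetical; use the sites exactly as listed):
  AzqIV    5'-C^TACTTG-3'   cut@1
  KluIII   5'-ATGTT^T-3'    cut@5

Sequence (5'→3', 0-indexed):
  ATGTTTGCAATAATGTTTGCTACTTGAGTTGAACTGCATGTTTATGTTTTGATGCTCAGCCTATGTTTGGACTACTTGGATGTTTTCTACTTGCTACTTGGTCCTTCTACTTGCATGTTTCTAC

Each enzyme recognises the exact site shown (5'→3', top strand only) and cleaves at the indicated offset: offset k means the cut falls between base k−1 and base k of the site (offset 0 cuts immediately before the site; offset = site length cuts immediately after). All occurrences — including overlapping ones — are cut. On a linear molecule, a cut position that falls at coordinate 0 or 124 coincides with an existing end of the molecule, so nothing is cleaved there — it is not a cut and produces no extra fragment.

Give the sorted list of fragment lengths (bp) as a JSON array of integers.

Site scan:
  AzqIV CTACTTG/1: at [19, 71, 86, 93, 106] ⇒ [20, 72, 87, 94, 107]
  KluIII ATGTTT/5: at [0, 12, 37, 43, 62, 79, 114] ⇒ [5, 17, 42, 48, 67, 84, 119]

Pooled cuts: [5, 17, 20, 42, 48, 67, 72, 84, 87, 94, 107, 119]

Fragments:
  [0,5): 5 bp
  [5,17): 12 bp
  [17,20): 3 bp
  [20,42): 22 bp
  [42,48): 6 bp
  [48,67): 19 bp
  [67,72): 5 bp
  [72,84): 12 bp
  [84,87): 3 bp
  [87,94): 7 bp
  [94,107): 13 bp
  [107,119): 12 bp
  [119,124): 5 bp

[3,3,5,5,5,6,7,12,12,12,13,19,22]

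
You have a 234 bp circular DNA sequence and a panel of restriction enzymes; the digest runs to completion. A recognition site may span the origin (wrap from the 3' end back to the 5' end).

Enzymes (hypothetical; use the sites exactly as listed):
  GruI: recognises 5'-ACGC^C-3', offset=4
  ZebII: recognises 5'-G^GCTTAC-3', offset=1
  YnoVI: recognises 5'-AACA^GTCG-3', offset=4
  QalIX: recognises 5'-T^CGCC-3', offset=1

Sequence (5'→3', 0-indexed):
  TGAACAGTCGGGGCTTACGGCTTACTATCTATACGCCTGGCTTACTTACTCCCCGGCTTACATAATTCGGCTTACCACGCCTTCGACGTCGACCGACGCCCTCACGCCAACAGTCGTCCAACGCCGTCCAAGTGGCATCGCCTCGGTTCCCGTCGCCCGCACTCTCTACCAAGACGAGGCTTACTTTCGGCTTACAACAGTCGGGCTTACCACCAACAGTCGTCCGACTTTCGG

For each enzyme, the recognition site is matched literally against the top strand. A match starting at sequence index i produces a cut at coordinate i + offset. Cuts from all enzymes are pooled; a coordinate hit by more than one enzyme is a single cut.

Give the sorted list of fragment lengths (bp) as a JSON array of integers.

Per-enzyme occurrences:
  GruI ACGCC/4: at [32, 76, 95, 103, 120] ⇒ [36, 80, 99, 107, 124]
  ZebII GGCTTAC/1: at [11, 18, 38, 54, 68, 177, 188, 203] ⇒ [12, 19, 39, 55, 69, 178, 189, 204]
  YnoVI AACAGTCG/4: at [2, 108, 195, 214] ⇒ [6, 112, 199, 218]
  QalIX TCGCC/1: at [137, 152] ⇒ [138, 153]

All cut coordinates (distinct, sorted): [6, 12, 19, 36, 39, 55, 69, 80, 99, 107, 112, 124, 138, 153, 178, 189, 199, 204, 218]

Fragment lengths:
  6→12: 6 bp
  12→19: 7 bp
  19→36: 17 bp
  36→39: 3 bp
  39→55: 16 bp
  55→69: 14 bp
  69→80: 11 bp
  80→99: 19 bp
  99→107: 8 bp
  107→112: 5 bp
  112→124: 12 bp
  124→138: 14 bp
  138→153: 15 bp
  153→178: 25 bp
  178→189: 11 bp
  189→199: 10 bp
  199→204: 5 bp
  204→218: 14 bp
  218→6 (wrap): 234-218+6 = 22 bp

[3,5,5,6,7,8,10,11,11,12,14,14,14,15,16,17,19,22,25]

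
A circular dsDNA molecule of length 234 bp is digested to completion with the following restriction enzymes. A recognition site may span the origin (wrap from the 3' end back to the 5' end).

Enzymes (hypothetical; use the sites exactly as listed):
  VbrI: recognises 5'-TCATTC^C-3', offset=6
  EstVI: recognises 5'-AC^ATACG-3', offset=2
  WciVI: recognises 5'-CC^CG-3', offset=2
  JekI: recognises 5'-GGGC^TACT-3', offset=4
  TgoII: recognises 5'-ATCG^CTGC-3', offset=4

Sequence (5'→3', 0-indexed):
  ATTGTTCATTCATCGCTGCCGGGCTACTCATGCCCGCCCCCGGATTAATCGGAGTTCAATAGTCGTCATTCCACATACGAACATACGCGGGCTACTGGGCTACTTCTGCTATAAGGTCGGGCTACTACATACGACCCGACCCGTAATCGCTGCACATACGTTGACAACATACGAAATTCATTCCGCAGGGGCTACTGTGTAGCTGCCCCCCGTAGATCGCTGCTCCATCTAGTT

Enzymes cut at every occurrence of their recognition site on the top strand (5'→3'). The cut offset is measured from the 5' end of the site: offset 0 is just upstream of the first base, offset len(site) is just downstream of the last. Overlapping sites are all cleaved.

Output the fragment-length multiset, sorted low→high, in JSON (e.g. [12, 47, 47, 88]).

[3,5,6,6,6,8,8,8,8,9,9,9,10,10,13,15,18,22,30,31]

Scan for sites:
  VbrI (TCATTCC, off=6): starts [65, 177] → cuts [71, 183]
  EstVI (ACATACG, off=2): starts [72, 80, 126, 153, 166] → cuts [74, 82, 128, 155, 168]
  WciVI (CCCG, off=2): starts [32, 38, 134, 139, 208] → cuts [34, 40, 136, 141, 210]
  JekI (GGGCTACT, off=4): starts [20, 88, 96, 118, 188] → cuts [24, 92, 100, 122, 192]
  TgoII (ATCGCTGC, off=4): starts [11, 145, 215] → cuts [15, 149, 219]

Pooled cuts: [15, 24, 34, 40, 71, 74, 82, 92, 100, 122, 128, 136, 141, 149, 155, 168, 183, 192, 210, 219]

Fragments:
  15→24: 9 bp
  24→34: 10 bp
  34→40: 6 bp
  40→71: 31 bp
  71→74: 3 bp
  74→82: 8 bp
  82→92: 10 bp
  92→100: 8 bp
  100→122: 22 bp
  122→128: 6 bp
  128→136: 8 bp
  136→141: 5 bp
  141→149: 8 bp
  149→155: 6 bp
  155→168: 13 bp
  168→183: 15 bp
  183→192: 9 bp
  192→210: 18 bp
  210→219: 9 bp
  219→15 (wrap): 234-219+15 = 30 bp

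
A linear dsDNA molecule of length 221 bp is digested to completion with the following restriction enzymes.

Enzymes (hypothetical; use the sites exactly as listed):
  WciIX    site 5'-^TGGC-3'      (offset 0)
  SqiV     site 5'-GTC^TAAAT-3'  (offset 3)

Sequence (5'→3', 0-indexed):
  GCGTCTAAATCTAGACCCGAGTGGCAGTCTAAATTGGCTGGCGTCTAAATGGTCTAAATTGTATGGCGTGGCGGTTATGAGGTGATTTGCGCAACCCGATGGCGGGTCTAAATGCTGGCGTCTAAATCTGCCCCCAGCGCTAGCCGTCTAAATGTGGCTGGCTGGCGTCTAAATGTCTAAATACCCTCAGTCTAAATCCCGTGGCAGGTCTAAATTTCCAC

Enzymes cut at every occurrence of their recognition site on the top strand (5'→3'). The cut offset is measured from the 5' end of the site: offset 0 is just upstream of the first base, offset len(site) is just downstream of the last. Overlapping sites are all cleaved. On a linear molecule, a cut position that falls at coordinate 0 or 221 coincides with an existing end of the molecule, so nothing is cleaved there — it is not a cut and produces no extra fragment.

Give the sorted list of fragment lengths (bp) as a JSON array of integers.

Site scan:
  WciIX (TGGC, off=0): starts [21, 34, 38, 63, 68, 99, 115, 154, 158, 162, 201] → cuts [21, 34, 38, 63, 68, 99, 115, 154, 158, 162, 201]
  SqiV (GTCTAAAT, off=3): starts [2, 26, 42, 51, 105, 119, 145, 166, 174, 189, 207] → cuts [5, 29, 45, 54, 108, 122, 148, 169, 177, 192, 210]

All cut coordinates (distinct, sorted): [5, 21, 29, 34, 38, 45, 54, 63, 68, 99, 108, 115, 122, 148, 154, 158, 162, 169, 177, 192, 201, 210]

Fragment lengths:
  [0,5): 5 bp
  [5,21): 16 bp
  [21,29): 8 bp
  [29,34): 5 bp
  [34,38): 4 bp
  [38,45): 7 bp
  [45,54): 9 bp
  [54,63): 9 bp
  [63,68): 5 bp
  [68,99): 31 bp
  [99,108): 9 bp
  [108,115): 7 bp
  [115,122): 7 bp
  [122,148): 26 bp
  [148,154): 6 bp
  [154,158): 4 bp
  [158,162): 4 bp
  [162,169): 7 bp
  [169,177): 8 bp
  [177,192): 15 bp
  [192,201): 9 bp
  [201,210): 9 bp
  [210,221): 11 bp

[4,4,4,5,5,5,6,7,7,7,7,8,8,9,9,9,9,9,11,15,16,26,31]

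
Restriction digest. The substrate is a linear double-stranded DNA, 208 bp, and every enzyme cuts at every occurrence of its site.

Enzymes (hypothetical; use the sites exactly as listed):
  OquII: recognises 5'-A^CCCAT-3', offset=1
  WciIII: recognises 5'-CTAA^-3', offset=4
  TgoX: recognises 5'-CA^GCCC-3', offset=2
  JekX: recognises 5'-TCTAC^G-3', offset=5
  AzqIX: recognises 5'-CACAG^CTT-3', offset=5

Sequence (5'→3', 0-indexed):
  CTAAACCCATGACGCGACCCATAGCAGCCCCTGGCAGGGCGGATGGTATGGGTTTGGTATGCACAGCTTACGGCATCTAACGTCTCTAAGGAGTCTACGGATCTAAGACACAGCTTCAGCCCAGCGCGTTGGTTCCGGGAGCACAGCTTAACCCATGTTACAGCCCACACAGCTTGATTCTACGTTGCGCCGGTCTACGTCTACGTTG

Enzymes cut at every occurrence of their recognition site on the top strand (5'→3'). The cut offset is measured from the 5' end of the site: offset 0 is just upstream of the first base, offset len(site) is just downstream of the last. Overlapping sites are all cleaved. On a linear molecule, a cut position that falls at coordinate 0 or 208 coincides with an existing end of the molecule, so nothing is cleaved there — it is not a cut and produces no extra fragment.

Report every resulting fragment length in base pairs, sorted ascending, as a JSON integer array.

[1,4,4,5,5,6,7,8,9,9,9,10,11,11,12,14,15,28,40]

Scan for sites:
  OquII (ACCCAT, off=1): starts [4, 16, 150] → cuts [5, 17, 151]
  WciIII (CTAA, off=4): starts [0, 76, 85, 102] → cuts [4, 80, 89, 106]
  TgoX (CAGCCC, off=2): starts [24, 116, 160] → cuts [26, 118, 162]
  JekX (TCTACG, off=5): starts [93, 178, 193, 199] → cuts [98, 183, 198, 204]
  AzqIX (CACAGCTT, off=5): starts [61, 108, 141, 167] → cuts [66, 113, 146, 172]

All cut coordinates (distinct, sorted): [4, 5, 17, 26, 66, 80, 89, 98, 106, 113, 118, 146, 151, 162, 172, 183, 198, 204]

Fragments:
  [0,4): 4 bp
  [4,5): 1 bp
  [5,17): 12 bp
  [17,26): 9 bp
  [26,66): 40 bp
  [66,80): 14 bp
  [80,89): 9 bp
  [89,98): 9 bp
  [98,106): 8 bp
  [106,113): 7 bp
  [113,118): 5 bp
  [118,146): 28 bp
  [146,151): 5 bp
  [151,162): 11 bp
  [162,172): 10 bp
  [172,183): 11 bp
  [183,198): 15 bp
  [198,204): 6 bp
  [204,208): 4 bp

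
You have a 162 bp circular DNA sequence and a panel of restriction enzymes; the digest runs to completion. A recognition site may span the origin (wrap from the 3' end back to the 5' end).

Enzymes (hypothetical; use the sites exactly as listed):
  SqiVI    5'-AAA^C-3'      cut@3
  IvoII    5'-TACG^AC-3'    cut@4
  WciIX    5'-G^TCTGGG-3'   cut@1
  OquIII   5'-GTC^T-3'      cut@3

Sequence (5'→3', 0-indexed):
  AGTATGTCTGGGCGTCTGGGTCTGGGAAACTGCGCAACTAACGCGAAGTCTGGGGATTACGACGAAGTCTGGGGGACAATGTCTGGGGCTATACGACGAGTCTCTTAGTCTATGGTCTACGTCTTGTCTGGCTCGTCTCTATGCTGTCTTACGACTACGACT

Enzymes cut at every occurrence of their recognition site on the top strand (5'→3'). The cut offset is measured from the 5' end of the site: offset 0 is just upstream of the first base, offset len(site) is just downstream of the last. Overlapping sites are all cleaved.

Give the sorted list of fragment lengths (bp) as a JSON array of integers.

[2,2,2,2,2,2,4,5,5,6,6,6,6,7,7,7,8,9,9,11,11,12,12,19]

Site scan:
  SqiVI (AAAC, off=3): starts [26] → cuts [29]
  IvoII (TACGAC, off=4): starts [57, 91, 149, 155] → cuts [61, 95, 153, 159]
  WciIX (GTCTGGG, off=1): starts [5, 13, 19, 47, 66, 80] → cuts [6, 14, 20, 48, 67, 81]
  OquIII (GTCT, off=3): starts [5, 13, 19, 47, 66, 80, 99, 107, 114, 120, 125, 134, 145] → cuts [8, 16, 22, 50, 69, 83, 102, 110, 117, 123, 128, 137, 148]

All cut coordinates (distinct, sorted): [6, 8, 14, 16, 20, 22, 29, 48, 50, 61, 67, 69, 81, 83, 95, 102, 110, 117, 123, 128, 137, 148, 153, 159]

Fragment lengths:
  6→8: 2 bp
  8→14: 6 bp
  14→16: 2 bp
  16→20: 4 bp
  20→22: 2 bp
  22→29: 7 bp
  29→48: 19 bp
  48→50: 2 bp
  50→61: 11 bp
  61→67: 6 bp
  67→69: 2 bp
  69→81: 12 bp
  81→83: 2 bp
  83→95: 12 bp
  95→102: 7 bp
  102→110: 8 bp
  110→117: 7 bp
  117→123: 6 bp
  123→128: 5 bp
  128→137: 9 bp
  137→148: 11 bp
  148→153: 5 bp
  153→159: 6 bp
  159→6 (wrap): 162-159+6 = 9 bp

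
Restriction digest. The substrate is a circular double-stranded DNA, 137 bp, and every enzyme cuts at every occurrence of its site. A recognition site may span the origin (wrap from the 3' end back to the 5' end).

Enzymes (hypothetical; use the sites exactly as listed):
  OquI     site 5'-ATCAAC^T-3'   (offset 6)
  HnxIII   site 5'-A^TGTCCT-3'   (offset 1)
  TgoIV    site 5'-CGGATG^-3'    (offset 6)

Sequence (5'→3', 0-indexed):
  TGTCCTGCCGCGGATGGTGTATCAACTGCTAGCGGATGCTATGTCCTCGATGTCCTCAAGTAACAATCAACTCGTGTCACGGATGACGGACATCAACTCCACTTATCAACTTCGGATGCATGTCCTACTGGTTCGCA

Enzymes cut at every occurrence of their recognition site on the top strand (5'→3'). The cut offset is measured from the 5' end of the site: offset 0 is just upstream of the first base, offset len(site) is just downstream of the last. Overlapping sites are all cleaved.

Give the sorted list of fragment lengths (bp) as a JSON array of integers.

Scan for sites:
  OquI (ATCAACT, off=6): starts [20, 65, 91, 104] → cuts [26, 71, 97, 110]
  HnxIII (ATGTCCT, off=1): starts [40, 49, 119, 136] → cuts [0, 41, 50, 120]
  TgoIV (CGGATG, off=6): starts [10, 32, 79, 112] → cuts [16, 38, 85, 118]

Pooled cuts: [0, 16, 26, 38, 41, 50, 71, 85, 97, 110, 118, 120]

Fragment lengths:
  0→16: 16 bp
  16→26: 10 bp
  26→38: 12 bp
  38→41: 3 bp
  41→50: 9 bp
  50→71: 21 bp
  71→85: 14 bp
  85→97: 12 bp
  97→110: 13 bp
  110→118: 8 bp
  118→120: 2 bp
  120→0 (wrap): 137-120+0 = 17 bp

[2,3,8,9,10,12,12,13,14,16,17,21]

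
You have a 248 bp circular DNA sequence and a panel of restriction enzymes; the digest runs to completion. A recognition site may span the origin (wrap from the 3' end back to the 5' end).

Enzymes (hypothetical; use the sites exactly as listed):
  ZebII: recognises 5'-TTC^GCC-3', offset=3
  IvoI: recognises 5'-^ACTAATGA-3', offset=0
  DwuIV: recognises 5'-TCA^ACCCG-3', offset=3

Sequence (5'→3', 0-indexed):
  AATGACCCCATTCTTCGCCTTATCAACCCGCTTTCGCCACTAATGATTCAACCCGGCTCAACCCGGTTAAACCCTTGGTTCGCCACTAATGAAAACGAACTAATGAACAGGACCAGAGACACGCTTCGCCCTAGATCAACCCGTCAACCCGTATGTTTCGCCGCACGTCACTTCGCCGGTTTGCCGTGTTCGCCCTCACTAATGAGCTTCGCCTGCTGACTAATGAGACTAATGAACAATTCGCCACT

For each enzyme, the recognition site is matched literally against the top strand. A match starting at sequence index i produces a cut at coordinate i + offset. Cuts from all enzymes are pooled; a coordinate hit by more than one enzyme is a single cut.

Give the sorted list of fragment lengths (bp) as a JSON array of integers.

[3,3,3,6,8,8,9,9,10,10,11,12,13,13,14,15,15,17,19,21,29]

Scan for sites:
  ZebII TTCGCC/3: at [13, 32, 78, 124, 156, 171, 188, 207, 239] ⇒ [16, 35, 81, 127, 159, 174, 191, 210, 242]
  IvoI ACTAATGA/0: at [38, 84, 98, 197, 218, 227, 245] ⇒ [38, 84, 98, 197, 218, 227, 245]
  DwuIV TCAACCCG/3: at [22, 47, 57, 135, 143] ⇒ [25, 50, 60, 138, 146]

All cut coordinates (distinct, sorted): [16, 25, 35, 38, 50, 60, 81, 84, 98, 127, 138, 146, 159, 174, 191, 197, 210, 218, 227, 242, 245]

Fragments:
  16→25: 9 bp
  25→35: 10 bp
  35→38: 3 bp
  38→50: 12 bp
  50→60: 10 bp
  60→81: 21 bp
  81→84: 3 bp
  84→98: 14 bp
  98→127: 29 bp
  127→138: 11 bp
  138→146: 8 bp
  146→159: 13 bp
  159→174: 15 bp
  174→191: 17 bp
  191→197: 6 bp
  197→210: 13 bp
  210→218: 8 bp
  218→227: 9 bp
  227→242: 15 bp
  242→245: 3 bp
  245→16 (wrap): 248-245+16 = 19 bp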